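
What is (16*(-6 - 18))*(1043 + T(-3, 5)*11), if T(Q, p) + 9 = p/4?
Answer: -367776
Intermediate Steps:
T(Q, p) = -9 + p/4
(16*(-6 - 18))*(1043 + T(-3, 5)*11) = (16*(-6 - 18))*(1043 + (-9 + (¼)*5)*11) = (16*(-24))*(1043 + (-9 + 5/4)*11) = -384*(1043 - 31/4*11) = -384*(1043 - 341/4) = -384*3831/4 = -367776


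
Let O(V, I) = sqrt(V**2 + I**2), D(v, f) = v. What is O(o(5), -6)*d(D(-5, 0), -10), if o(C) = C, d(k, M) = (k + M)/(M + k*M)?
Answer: -3*sqrt(61)/8 ≈ -2.9288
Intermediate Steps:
d(k, M) = (M + k)/(M + M*k)
O(V, I) = sqrt(I**2 + V**2)
O(o(5), -6)*d(D(-5, 0), -10) = sqrt((-6)**2 + 5**2)*((-10 - 5)/((-10)*(1 - 5))) = sqrt(36 + 25)*(-1/10*(-15)/(-4)) = sqrt(61)*(-1/10*(-1/4)*(-15)) = sqrt(61)*(-3/8) = -3*sqrt(61)/8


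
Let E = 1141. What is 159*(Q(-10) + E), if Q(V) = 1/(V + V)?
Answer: 3628221/20 ≈ 1.8141e+5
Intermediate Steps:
Q(V) = 1/(2*V)
159*(Q(-10) + E) = 159*((½)/(-10) + 1141) = 159*((½)*(-⅒) + 1141) = 159*(-1/20 + 1141) = 159*(22819/20) = 3628221/20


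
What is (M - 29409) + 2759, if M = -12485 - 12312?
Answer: -51447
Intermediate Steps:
M = -24797
(M - 29409) + 2759 = (-24797 - 29409) + 2759 = -54206 + 2759 = -51447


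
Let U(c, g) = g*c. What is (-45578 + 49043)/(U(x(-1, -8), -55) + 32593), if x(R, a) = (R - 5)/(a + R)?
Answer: 945/8879 ≈ 0.10643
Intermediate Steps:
x(R, a) = (-5 + R)/(R + a)
U(c, g) = c*g
(-45578 + 49043)/(U(x(-1, -8), -55) + 32593) = (-45578 + 49043)/(((-5 - 1)/(-1 - 8))*(-55) + 32593) = 3465/((-6/(-9))*(-55) + 32593) = 3465/(-⅑*(-6)*(-55) + 32593) = 3465/((⅔)*(-55) + 32593) = 3465/(-110/3 + 32593) = 3465/(97669/3) = 3465*(3/97669) = 945/8879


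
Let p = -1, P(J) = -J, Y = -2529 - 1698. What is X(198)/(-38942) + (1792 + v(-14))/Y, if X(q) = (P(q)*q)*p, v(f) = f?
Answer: -117477092/82303917 ≈ -1.4274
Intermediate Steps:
Y = -4227
X(q) = q² (X(q) = ((-q)*q)*(-1) = -q²*(-1) = q²)
X(198)/(-38942) + (1792 + v(-14))/Y = 198²/(-38942) + (1792 - 14)/(-4227) = 39204*(-1/38942) + 1778*(-1/4227) = -19602/19471 - 1778/4227 = -117477092/82303917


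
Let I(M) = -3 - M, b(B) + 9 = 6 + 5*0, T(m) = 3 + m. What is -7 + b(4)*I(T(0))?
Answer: 11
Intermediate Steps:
b(B) = -3 (b(B) = -9 + (6 + 5*0) = -9 + (6 + 0) = -9 + 6 = -3)
-7 + b(4)*I(T(0)) = -7 - 3*(-3 - (3 + 0)) = -7 - 3*(-3 - 1*3) = -7 - 3*(-3 - 3) = -7 - 3*(-6) = -7 + 18 = 11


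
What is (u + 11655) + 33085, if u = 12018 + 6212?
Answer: 62970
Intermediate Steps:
u = 18230
(u + 11655) + 33085 = (18230 + 11655) + 33085 = 29885 + 33085 = 62970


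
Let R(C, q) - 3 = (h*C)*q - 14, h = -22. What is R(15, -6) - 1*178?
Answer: 1791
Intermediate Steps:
R(C, q) = -11 - 22*C*q (R(C, q) = 3 + ((-22*C)*q - 14) = 3 + (-22*C*q - 14) = 3 + (-14 - 22*C*q) = -11 - 22*C*q)
R(15, -6) - 1*178 = (-11 - 22*15*(-6)) - 1*178 = (-11 + 1980) - 178 = 1969 - 178 = 1791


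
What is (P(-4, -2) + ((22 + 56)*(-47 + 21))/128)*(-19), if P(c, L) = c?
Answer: 12065/32 ≈ 377.03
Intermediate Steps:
(P(-4, -2) + ((22 + 56)*(-47 + 21))/128)*(-19) = (-4 + ((22 + 56)*(-47 + 21))/128)*(-19) = (-4 + (78*(-26))*(1/128))*(-19) = (-4 - 2028*1/128)*(-19) = (-4 - 507/32)*(-19) = -635/32*(-19) = 12065/32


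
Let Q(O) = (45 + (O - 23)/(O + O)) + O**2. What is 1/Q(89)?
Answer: 89/709007 ≈ 0.00012553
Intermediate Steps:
Q(O) = 45 + O**2 + (-23 + O)/(2*O) (Q(O) = (45 + (-23 + O)/((2*O))) + O**2 = (45 + (-23 + O)*(1/(2*O))) + O**2 = (45 + (-23 + O)/(2*O)) + O**2 = 45 + O**2 + (-23 + O)/(2*O))
1/Q(89) = 1/(91/2 + 89**2 - 23/2/89) = 1/(91/2 + 7921 - 23/2*1/89) = 1/(91/2 + 7921 - 23/178) = 1/(709007/89) = 89/709007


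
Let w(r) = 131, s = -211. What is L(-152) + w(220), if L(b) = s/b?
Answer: 20123/152 ≈ 132.39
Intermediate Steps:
L(b) = -211/b
L(-152) + w(220) = -211/(-152) + 131 = -211*(-1/152) + 131 = 211/152 + 131 = 20123/152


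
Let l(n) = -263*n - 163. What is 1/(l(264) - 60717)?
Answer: -1/130312 ≈ -7.6739e-6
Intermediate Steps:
l(n) = -163 - 263*n
1/(l(264) - 60717) = 1/((-163 - 263*264) - 60717) = 1/((-163 - 69432) - 60717) = 1/(-69595 - 60717) = 1/(-130312) = -1/130312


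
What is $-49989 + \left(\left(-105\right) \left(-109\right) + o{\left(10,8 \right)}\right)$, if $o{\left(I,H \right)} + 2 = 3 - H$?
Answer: $-38551$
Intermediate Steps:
$o{\left(I,H \right)} = 1 - H$ ($o{\left(I,H \right)} = -2 - \left(-3 + H\right) = 1 - H$)
$-49989 + \left(\left(-105\right) \left(-109\right) + o{\left(10,8 \right)}\right) = -49989 + \left(\left(-105\right) \left(-109\right) + \left(1 - 8\right)\right) = -49989 + \left(11445 + \left(1 - 8\right)\right) = -49989 + \left(11445 - 7\right) = -49989 + 11438 = -38551$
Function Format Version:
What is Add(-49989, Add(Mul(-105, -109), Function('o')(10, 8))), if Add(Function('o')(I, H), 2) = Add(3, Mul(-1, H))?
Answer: -38551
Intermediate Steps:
Function('o')(I, H) = Add(1, Mul(-1, H)) (Function('o')(I, H) = Add(-2, Add(3, Mul(-1, H))) = Add(1, Mul(-1, H)))
Add(-49989, Add(Mul(-105, -109), Function('o')(10, 8))) = Add(-49989, Add(Mul(-105, -109), Add(1, Mul(-1, 8)))) = Add(-49989, Add(11445, Add(1, -8))) = Add(-49989, Add(11445, -7)) = Add(-49989, 11438) = -38551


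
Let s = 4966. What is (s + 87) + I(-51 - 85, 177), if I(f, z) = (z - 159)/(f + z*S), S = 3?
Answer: 1995953/395 ≈ 5053.0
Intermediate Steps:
I(f, z) = (-159 + z)/(f + 3*z) (I(f, z) = (z - 159)/(f + z*3) = (-159 + z)/(f + 3*z))
(s + 87) + I(-51 - 85, 177) = (4966 + 87) + (-159 + 177)/((-51 - 85) + 3*177) = 5053 + 18/(-136 + 531) = 5053 + 18/395 = 1995953/395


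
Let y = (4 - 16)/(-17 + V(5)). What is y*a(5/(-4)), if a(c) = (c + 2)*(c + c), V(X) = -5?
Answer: -45/44 ≈ -1.0227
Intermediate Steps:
y = 6/11 (y = (4 - 16)/(-17 - 5) = -12/(-22) = -12*(-1/22) = 6/11 ≈ 0.54545)
a(c) = 2*c*(2 + c) (a(c) = (2 + c)*(2*c) = 2*c*(2 + c))
y*a(5/(-4)) = 6*(2*(5/(-4))*(2 + 5/(-4)))/11 = 6*(2*(5*(-¼))*(2 + 5*(-¼)))/11 = 6*(2*(-5/4)*(2 - 5/4))/11 = 6*(2*(-5/4)*(¾))/11 = (6/11)*(-15/8) = -45/44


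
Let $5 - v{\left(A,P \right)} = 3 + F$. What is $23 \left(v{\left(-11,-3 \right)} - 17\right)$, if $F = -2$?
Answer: $-299$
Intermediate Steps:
$v{\left(A,P \right)} = 4$ ($v{\left(A,P \right)} = 5 - \left(3 - 2\right) = 5 - 1 = 4$)
$23 \left(v{\left(-11,-3 \right)} - 17\right) = 23 \left(4 - 17\right) = 23 \left(-13\right) = -299$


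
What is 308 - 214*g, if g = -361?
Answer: 77562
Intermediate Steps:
308 - 214*g = 308 - 214*(-361) = 308 + 77254 = 77562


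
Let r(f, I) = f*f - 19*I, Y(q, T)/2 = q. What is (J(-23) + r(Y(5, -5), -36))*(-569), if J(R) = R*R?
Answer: -747097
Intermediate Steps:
J(R) = R**2
Y(q, T) = 2*q
r(f, I) = f**2 - 19*I
(J(-23) + r(Y(5, -5), -36))*(-569) = ((-23)**2 + ((2*5)**2 - 19*(-36)))*(-569) = (529 + (10**2 + 684))*(-569) = (529 + (100 + 684))*(-569) = (529 + 784)*(-569) = 1313*(-569) = -747097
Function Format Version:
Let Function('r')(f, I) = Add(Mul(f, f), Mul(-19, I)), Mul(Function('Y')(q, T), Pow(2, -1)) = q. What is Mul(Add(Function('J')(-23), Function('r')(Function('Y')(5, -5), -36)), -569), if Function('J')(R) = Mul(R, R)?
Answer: -747097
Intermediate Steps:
Function('J')(R) = Pow(R, 2)
Function('Y')(q, T) = Mul(2, q)
Function('r')(f, I) = Add(Pow(f, 2), Mul(-19, I))
Mul(Add(Function('J')(-23), Function('r')(Function('Y')(5, -5), -36)), -569) = Mul(Add(Pow(-23, 2), Add(Pow(Mul(2, 5), 2), Mul(-19, -36))), -569) = Mul(Add(529, Add(Pow(10, 2), 684)), -569) = Mul(Add(529, Add(100, 684)), -569) = Mul(Add(529, 784), -569) = Mul(1313, -569) = -747097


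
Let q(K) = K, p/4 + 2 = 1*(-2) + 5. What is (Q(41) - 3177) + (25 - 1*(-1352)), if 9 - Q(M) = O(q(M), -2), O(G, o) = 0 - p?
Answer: -1787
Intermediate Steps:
p = 4 (p = -8 + 4*(1*(-2) + 5) = -8 + 4*(-2 + 5) = -8 + 4*3 = -8 + 12 = 4)
O(G, o) = -4 (O(G, o) = 0 - 1*4 = 0 - 4 = -4)
Q(M) = 13 (Q(M) = 9 - 1*(-4) = 9 + 4 = 13)
(Q(41) - 3177) + (25 - 1*(-1352)) = (13 - 3177) + (25 - 1*(-1352)) = -3164 + (25 + 1352) = -3164 + 1377 = -1787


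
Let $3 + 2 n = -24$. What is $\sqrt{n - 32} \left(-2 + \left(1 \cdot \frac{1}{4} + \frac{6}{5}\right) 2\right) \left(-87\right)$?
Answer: $- \frac{783 i \sqrt{182}}{20} \approx - 528.16 i$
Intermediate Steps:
$n = - \frac{27}{2}$ ($n = - \frac{3}{2} + \frac{1}{2} \left(-24\right) = - \frac{3}{2} - 12 = - \frac{27}{2} \approx -13.5$)
$\sqrt{n - 32} \left(-2 + \left(1 \cdot \frac{1}{4} + \frac{6}{5}\right) 2\right) \left(-87\right) = \sqrt{- \frac{27}{2} - 32} \left(-2 + \left(1 \cdot \frac{1}{4} + \frac{6}{5}\right) 2\right) \left(-87\right) = \sqrt{- \frac{91}{2}} \left(-2 + \left(1 \cdot \frac{1}{4} + 6 \cdot \frac{1}{5}\right) 2\right) \left(-87\right) = \frac{i \sqrt{182}}{2} \left(-2 + \left(\frac{1}{4} + \frac{6}{5}\right) 2\right) \left(-87\right) = \frac{i \sqrt{182}}{2} \left(-2 + \frac{29}{20} \cdot 2\right) \left(-87\right) = \frac{i \sqrt{182}}{2} \left(-2 + \frac{29}{10}\right) \left(-87\right) = \frac{i \sqrt{182}}{2} \cdot \frac{9}{10} \left(-87\right) = \frac{i \sqrt{182}}{2} \left(- \frac{783}{10}\right) = - \frac{783 i \sqrt{182}}{20}$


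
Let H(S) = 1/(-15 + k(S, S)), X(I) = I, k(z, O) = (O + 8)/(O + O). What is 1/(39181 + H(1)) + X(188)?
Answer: 154686233/822799 ≈ 188.00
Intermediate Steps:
k(z, O) = (8 + O)/(2*O) (k(z, O) = (8 + O)/((2*O)) = (8 + O)*(1/(2*O)) = (8 + O)/(2*O))
H(S) = 1/(-15 + (8 + S)/(2*S))
1/(39181 + H(1)) + X(188) = 1/(39181 - 2*1/(-8 + 29*1)) + 188 = 1/(39181 - 2*1/(-8 + 29)) + 188 = 1/(39181 - 2*1/21) + 188 = 1/(39181 - 2*1*1/21) + 188 = 1/(39181 - 2/21) + 188 = 1/(822799/21) + 188 = 21/822799 + 188 = 154686233/822799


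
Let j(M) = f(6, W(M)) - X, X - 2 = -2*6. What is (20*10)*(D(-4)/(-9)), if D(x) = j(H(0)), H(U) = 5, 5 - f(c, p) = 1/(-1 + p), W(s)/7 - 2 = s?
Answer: -17975/54 ≈ -332.87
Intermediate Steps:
W(s) = 14 + 7*s
f(c, p) = 5 - 1/(-1 + p)
X = -10 (X = 2 - 2*6 = 2 - 12 = -10)
j(M) = 10 + (64 + 35*M)/(13 + 7*M) (j(M) = (-6 + 5*(14 + 7*M))/(-1 + (14 + 7*M)) - 1*(-10) = (-6 + (70 + 35*M))/(13 + 7*M) + 10 = (64 + 35*M)/(13 + 7*M) + 10 = 10 + (64 + 35*M)/(13 + 7*M))
D(x) = 719/48 (D(x) = (194 + 105*5)/(13 + 7*5) = (194 + 525)/(13 + 35) = 719/48)
(20*10)*(D(-4)/(-9)) = (20*10)*((719/48)/(-9)) = 200*((719/48)*(-⅑)) = 200*(-719/432) = -17975/54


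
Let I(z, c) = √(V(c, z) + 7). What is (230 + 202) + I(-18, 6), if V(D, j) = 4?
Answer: 432 + √11 ≈ 435.32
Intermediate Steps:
I(z, c) = √11 (I(z, c) = √(4 + 7) = √11)
(230 + 202) + I(-18, 6) = (230 + 202) + √11 = 432 + √11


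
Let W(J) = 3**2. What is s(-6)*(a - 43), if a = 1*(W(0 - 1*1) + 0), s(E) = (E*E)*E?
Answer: 7344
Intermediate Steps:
W(J) = 9
s(E) = E**3 (s(E) = E**2*E = E**3)
a = 9 (a = 1*(9 + 0) = 1*9 = 9)
s(-6)*(a - 43) = (-6)**3*(9 - 43) = -216*(-34) = 7344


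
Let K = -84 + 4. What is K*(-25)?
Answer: 2000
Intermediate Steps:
K = -80
K*(-25) = -80*(-25) = 2000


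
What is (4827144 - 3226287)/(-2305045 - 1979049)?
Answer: -1600857/4284094 ≈ -0.37367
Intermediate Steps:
(4827144 - 3226287)/(-2305045 - 1979049) = 1600857/(-4284094) = 1600857*(-1/4284094) = -1600857/4284094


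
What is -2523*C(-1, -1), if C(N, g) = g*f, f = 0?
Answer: 0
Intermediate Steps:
C(N, g) = 0 (C(N, g) = g*0 = 0)
-2523*C(-1, -1) = -2523*0 = 0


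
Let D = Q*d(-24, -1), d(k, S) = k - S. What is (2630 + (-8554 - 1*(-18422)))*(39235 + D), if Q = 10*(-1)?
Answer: 493233570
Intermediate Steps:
Q = -10
D = 230 (D = -10*(-24 - 1*(-1)) = -10*(-24 + 1) = -10*(-23) = 230)
(2630 + (-8554 - 1*(-18422)))*(39235 + D) = (2630 + (-8554 - 1*(-18422)))*(39235 + 230) = (2630 + (-8554 + 18422))*39465 = (2630 + 9868)*39465 = 12498*39465 = 493233570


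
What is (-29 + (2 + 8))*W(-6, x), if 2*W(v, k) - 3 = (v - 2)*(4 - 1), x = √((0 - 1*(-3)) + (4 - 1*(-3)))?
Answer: 399/2 ≈ 199.50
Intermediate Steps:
x = √10 (x = √((0 + 3) + (4 + 3)) = √(3 + 7) = √10 ≈ 3.1623)
W(v, k) = -3/2 + 3*v/2 (W(v, k) = 3/2 + ((v - 2)*(4 - 1))/2 = 3/2 + ((-2 + v)*3)/2 = 3/2 + (-6 + 3*v)/2 = 3/2 + (-3 + 3*v/2) = -3/2 + 3*v/2)
(-29 + (2 + 8))*W(-6, x) = (-29 + (2 + 8))*(-3/2 + (3/2)*(-6)) = (-29 + 10)*(-3/2 - 9) = -19*(-21/2) = 399/2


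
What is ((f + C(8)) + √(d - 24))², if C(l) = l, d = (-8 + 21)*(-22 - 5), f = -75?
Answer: 4114 - 670*I*√15 ≈ 4114.0 - 2594.9*I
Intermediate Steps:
d = -351 (d = 13*(-27) = -351)
((f + C(8)) + √(d - 24))² = ((-75 + 8) + √(-351 - 24))² = (-67 + √(-375))² = (-67 + 5*I*√15)²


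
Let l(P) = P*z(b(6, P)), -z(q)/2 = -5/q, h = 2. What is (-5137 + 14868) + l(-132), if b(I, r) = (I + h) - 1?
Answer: 66797/7 ≈ 9542.4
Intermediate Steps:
b(I, r) = 1 + I (b(I, r) = (I + 2) - 1 = (2 + I) - 1 = 1 + I)
z(q) = 10/q (z(q) = -(-10)/q = 10/q)
l(P) = 10*P/7 (l(P) = P*(10/(1 + 6)) = P*(10/7) = 10*P/7)
(-5137 + 14868) + l(-132) = (-5137 + 14868) + (10/7)*(-132) = 9731 - 1320/7 = 66797/7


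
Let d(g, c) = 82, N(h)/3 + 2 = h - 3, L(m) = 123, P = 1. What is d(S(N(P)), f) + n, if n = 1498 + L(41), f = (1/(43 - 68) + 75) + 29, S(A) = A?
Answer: 1703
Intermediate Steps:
N(h) = -15 + 3*h (N(h) = -6 + 3*(h - 3) = -6 + 3*(-3 + h) = -6 + (-9 + 3*h) = -15 + 3*h)
f = 2599/25 (f = (1/(-25) + 75) + 29 = (-1/25 + 75) + 29 = 1874/25 + 29 = 2599/25 ≈ 103.96)
n = 1621 (n = 1498 + 123 = 1621)
d(S(N(P)), f) + n = 82 + 1621 = 1703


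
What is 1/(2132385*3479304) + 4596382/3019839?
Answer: 11367183104642998373/7468278933199844520 ≈ 1.5221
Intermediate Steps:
1/(2132385*3479304) + 4596382/3019839 = (1/2132385)*(1/3479304) + 4596382*(1/3019839) = 1/7419215660040 + 4596382/3019839 = 11367183104642998373/7468278933199844520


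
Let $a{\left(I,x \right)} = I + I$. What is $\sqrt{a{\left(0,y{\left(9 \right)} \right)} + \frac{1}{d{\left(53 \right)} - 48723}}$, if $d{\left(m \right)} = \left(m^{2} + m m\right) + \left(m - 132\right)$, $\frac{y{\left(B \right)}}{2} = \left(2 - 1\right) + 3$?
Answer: $\frac{i \sqrt{2699}}{10796} \approx 0.0048121 i$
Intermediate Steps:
$y{\left(B \right)} = 8$ ($y{\left(B \right)} = 2 \left(\left(2 - 1\right) + 3\right) = 2 \left(1 + 3\right) = 2 \cdot 4 = 8$)
$a{\left(I,x \right)} = 2 I$
$d{\left(m \right)} = -132 + m + 2 m^{2}$ ($d{\left(m \right)} = \left(m^{2} + m^{2}\right) + \left(-132 + m\right) = 2 m^{2} + \left(-132 + m\right) = -132 + m + 2 m^{2}$)
$\sqrt{a{\left(0,y{\left(9 \right)} \right)} + \frac{1}{d{\left(53 \right)} - 48723}} = \sqrt{2 \cdot 0 + \frac{1}{\left(-132 + 53 + 2 \cdot 53^{2}\right) - 48723}} = \sqrt{0 + \frac{1}{\left(-132 + 53 + 2 \cdot 2809\right) - 48723}} = \sqrt{0 + \frac{1}{\left(-132 + 53 + 5618\right) - 48723}} = \sqrt{0 + \frac{1}{5539 - 48723}} = \sqrt{0 + \frac{1}{-43184}} = \sqrt{0 - \frac{1}{43184}} = \sqrt{- \frac{1}{43184}} = \frac{i \sqrt{2699}}{10796}$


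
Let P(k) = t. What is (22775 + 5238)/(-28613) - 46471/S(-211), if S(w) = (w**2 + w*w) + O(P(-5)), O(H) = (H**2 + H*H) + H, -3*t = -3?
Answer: -3824092308/2547844585 ≈ -1.5009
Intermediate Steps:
t = 1 (t = -1/3*(-3) = 1)
P(k) = 1
O(H) = H + 2*H**2 (O(H) = (H**2 + H**2) + H = 2*H**2 + H = H + 2*H**2)
S(w) = 3 + 2*w**2 (S(w) = (w**2 + w*w) + 1*(1 + 2*1) = (w**2 + w**2) + 1*(1 + 2) = 2*w**2 + 1*3 = 2*w**2 + 3 = 3 + 2*w**2)
(22775 + 5238)/(-28613) - 46471/S(-211) = (22775 + 5238)/(-28613) - 46471/(3 + 2*(-211)**2) = 28013*(-1/28613) - 46471/(3 + 2*44521) = -28013/28613 - 46471/(3 + 89042) = -28013/28613 - 46471/89045 = -3824092308/2547844585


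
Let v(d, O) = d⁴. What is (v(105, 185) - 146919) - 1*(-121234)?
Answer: 121524940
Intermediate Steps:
(v(105, 185) - 146919) - 1*(-121234) = (105⁴ - 146919) - 1*(-121234) = (121550625 - 146919) + 121234 = 121403706 + 121234 = 121524940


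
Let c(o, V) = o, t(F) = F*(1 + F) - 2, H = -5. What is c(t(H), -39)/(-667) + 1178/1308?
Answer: 381091/436218 ≈ 0.87362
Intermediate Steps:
t(F) = -2 + F*(1 + F)
c(t(H), -39)/(-667) + 1178/1308 = (-2 - 5 + (-5)²)/(-667) + 1178/1308 = (-2 - 5 + 25)*(-1/667) + 1178*(1/1308) = 18*(-1/667) + 589/654 = -18/667 + 589/654 = 381091/436218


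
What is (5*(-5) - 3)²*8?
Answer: 6272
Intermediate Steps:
(5*(-5) - 3)²*8 = (-25 - 3)²*8 = (-28)²*8 = 784*8 = 6272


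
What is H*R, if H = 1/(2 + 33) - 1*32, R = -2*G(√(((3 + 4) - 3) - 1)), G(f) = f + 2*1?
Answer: 4476/35 + 2238*√3/35 ≈ 238.64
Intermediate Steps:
G(f) = 2 + f (G(f) = f + 2 = 2 + f)
R = -4 - 2*√3 (R = -2*(2 + √(((3 + 4) - 3) - 1)) = -2*(2 + √((7 - 3) - 1)) = -2*(2 + √(4 - 1)) = -2*(2 + √3) = -4 - 2*√3 ≈ -7.4641)
H = -1119/35 (H = 1/35 - 32 = -1119/35 ≈ -31.971)
H*R = -1119*(-4 - 2*√3)/35 = 4476/35 + 2238*√3/35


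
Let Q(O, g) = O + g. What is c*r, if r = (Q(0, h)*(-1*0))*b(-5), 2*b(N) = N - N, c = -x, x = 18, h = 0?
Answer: 0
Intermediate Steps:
c = -18 (c = -1*18 = -18)
b(N) = 0 (b(N) = (N - N)/2 = (½)*0 = 0)
r = 0 (r = ((0 + 0)*(-1*0))*0 = (0*0)*0 = 0*0 = 0)
c*r = -18*0 = 0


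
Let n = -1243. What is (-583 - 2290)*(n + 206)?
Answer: 2979301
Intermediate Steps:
(-583 - 2290)*(n + 206) = (-583 - 2290)*(-1243 + 206) = -2873*(-1037) = 2979301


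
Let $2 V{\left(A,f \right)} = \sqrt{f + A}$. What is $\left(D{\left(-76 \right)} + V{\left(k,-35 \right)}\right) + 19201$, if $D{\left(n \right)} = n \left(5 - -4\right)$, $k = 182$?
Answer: $18517 + \frac{7 \sqrt{3}}{2} \approx 18523.0$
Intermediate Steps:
$V{\left(A,f \right)} = \frac{\sqrt{A + f}}{2}$ ($V{\left(A,f \right)} = \frac{\sqrt{f + A}}{2} = \frac{\sqrt{A + f}}{2}$)
$D{\left(n \right)} = 9 n$ ($D{\left(n \right)} = n \left(5 + 4\right) = n 9 = 9 n$)
$\left(D{\left(-76 \right)} + V{\left(k,-35 \right)}\right) + 19201 = \left(9 \left(-76\right) + \frac{\sqrt{182 - 35}}{2}\right) + 19201 = \left(-684 + \frac{\sqrt{147}}{2}\right) + 19201 = \left(-684 + \frac{7 \sqrt{3}}{2}\right) + 19201 = 18517 + \frac{7 \sqrt{3}}{2}$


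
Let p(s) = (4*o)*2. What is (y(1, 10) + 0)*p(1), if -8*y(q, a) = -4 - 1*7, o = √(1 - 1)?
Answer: 0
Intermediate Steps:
o = 0 (o = √0 = 0)
p(s) = 0 (p(s) = (4*0)*2 = 0*2 = 0)
y(q, a) = 11/8 (y(q, a) = -(-4 - 1*7)/8 = -(-4 - 7)/8 = -⅛*(-11) = 11/8)
(y(1, 10) + 0)*p(1) = (11/8 + 0)*0 = (11/8)*0 = 0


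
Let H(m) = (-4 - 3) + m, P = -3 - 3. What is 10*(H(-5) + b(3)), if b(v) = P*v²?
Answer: -660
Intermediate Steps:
P = -6
b(v) = -6*v²
H(m) = -7 + m
10*(H(-5) + b(3)) = 10*((-7 - 5) - 6*3²) = 10*(-12 - 6*9) = 10*(-12 - 54) = 10*(-66) = -660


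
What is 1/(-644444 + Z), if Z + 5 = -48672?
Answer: -1/693121 ≈ -1.4427e-6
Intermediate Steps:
Z = -48677 (Z = -5 - 48672 = -48677)
1/(-644444 + Z) = 1/(-644444 - 48677) = 1/(-693121) = -1/693121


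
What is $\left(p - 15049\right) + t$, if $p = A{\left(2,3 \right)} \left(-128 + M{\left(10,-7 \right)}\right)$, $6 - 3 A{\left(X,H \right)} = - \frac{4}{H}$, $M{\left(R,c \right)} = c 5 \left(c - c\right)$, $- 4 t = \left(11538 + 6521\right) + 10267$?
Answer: $- \frac{403981}{18} \approx -22443.0$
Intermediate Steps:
$t = - \frac{14163}{2}$ ($t = - \frac{\left(11538 + 6521\right) + 10267}{4} = - \frac{18059 + 10267}{4} = \left(- \frac{1}{4}\right) 28326 = - \frac{14163}{2} \approx -7081.5$)
$M{\left(R,c \right)} = 0$ ($M{\left(R,c \right)} = 5 c 0 = 0$)
$A{\left(X,H \right)} = 2 + \frac{4}{3 H}$ ($A{\left(X,H \right)} = 2 - \frac{\left(-4\right) \frac{1}{H}}{3} = 2 + \frac{4}{3 H}$)
$p = - \frac{2816}{9}$ ($p = \left(2 + \frac{4}{3 \cdot 3}\right) \left(-128 + 0\right) = \left(2 + \frac{4}{3} \cdot \frac{1}{3}\right) \left(-128\right) = \left(2 + \frac{4}{9}\right) \left(-128\right) = \frac{22}{9} \left(-128\right) = - \frac{2816}{9} \approx -312.89$)
$\left(p - 15049\right) + t = \left(- \frac{2816}{9} - 15049\right) - \frac{14163}{2} = - \frac{138257}{9} - \frac{14163}{2} = - \frac{403981}{18}$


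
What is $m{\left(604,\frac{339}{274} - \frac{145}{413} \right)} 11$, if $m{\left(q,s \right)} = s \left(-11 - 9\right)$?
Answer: $- \frac{11030470}{56581} \approx -194.95$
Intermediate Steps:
$m{\left(q,s \right)} = - 20 s$ ($m{\left(q,s \right)} = s \left(-20\right) = - 20 s$)
$m{\left(604,\frac{339}{274} - \frac{145}{413} \right)} 11 = - 20 \left(\frac{339}{274} - \frac{145}{413}\right) 11 = \left(-20\right) \frac{100277}{113162} \cdot 11 = \left(- \frac{1002770}{56581}\right) 11 = - \frac{11030470}{56581}$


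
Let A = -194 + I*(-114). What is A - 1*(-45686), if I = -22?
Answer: 48000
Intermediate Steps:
A = 2314 (A = -194 - 22*(-114) = -194 + 2508 = 2314)
A - 1*(-45686) = 2314 - 1*(-45686) = 2314 + 45686 = 48000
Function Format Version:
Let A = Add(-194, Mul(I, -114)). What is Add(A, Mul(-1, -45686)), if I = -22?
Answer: 48000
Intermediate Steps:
A = 2314 (A = Add(-194, Mul(-22, -114)) = Add(-194, 2508) = 2314)
Add(A, Mul(-1, -45686)) = Add(2314, Mul(-1, -45686)) = Add(2314, 45686) = 48000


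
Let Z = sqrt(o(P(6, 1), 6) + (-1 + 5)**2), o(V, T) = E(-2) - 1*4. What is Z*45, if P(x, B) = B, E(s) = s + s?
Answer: 90*sqrt(2) ≈ 127.28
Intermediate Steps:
E(s) = 2*s
o(V, T) = -8 (o(V, T) = 2*(-2) - 1*4 = -4 - 4 = -8)
Z = 2*sqrt(2) (Z = sqrt(-8 + (-1 + 5)**2) = sqrt(-8 + 4**2) = sqrt(-8 + 16) = sqrt(8) = 2*sqrt(2) ≈ 2.8284)
Z*45 = (2*sqrt(2))*45 = 90*sqrt(2)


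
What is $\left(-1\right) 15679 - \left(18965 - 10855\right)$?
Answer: $-23789$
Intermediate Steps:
$\left(-1\right) 15679 - \left(18965 - 10855\right) = -15679 - \left(18965 - 10855\right) = -15679 - 8110 = -23789$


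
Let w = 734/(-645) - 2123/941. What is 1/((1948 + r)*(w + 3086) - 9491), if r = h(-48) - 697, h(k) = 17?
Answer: 606945/2366632286593 ≈ 2.5646e-7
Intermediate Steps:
w = -2060029/606945 (w = 734*(-1/645) - 2123*1/941 = -734/645 - 2123/941 = -2060029/606945 ≈ -3.3941)
r = -680 (r = 17 - 697 = -680)
1/((1948 + r)*(w + 3086) - 9491) = 1/((1948 - 680)*(-2060029/606945 + 3086) - 9491) = 1/(1268*(1870972241/606945) - 9491) = 1/(2372392801588/606945 - 9491) = 1/(2366632286593/606945) = 606945/2366632286593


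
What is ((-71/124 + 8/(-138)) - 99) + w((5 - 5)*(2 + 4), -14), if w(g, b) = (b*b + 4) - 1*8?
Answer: 790313/8556 ≈ 92.369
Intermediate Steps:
w(g, b) = -4 + b**2 (w(g, b) = (b**2 + 4) - 8 = (4 + b**2) - 8 = -4 + b**2)
((-71/124 + 8/(-138)) - 99) + w((5 - 5)*(2 + 4), -14) = ((-71/124 + 8/(-138)) - 99) + (-4 + (-14)**2) = ((-71*1/124 + 8*(-1/138)) - 99) + (-4 + 196) = ((-71/124 - 4/69) - 99) + 192 = (-5395/8556 - 99) + 192 = -852439/8556 + 192 = 790313/8556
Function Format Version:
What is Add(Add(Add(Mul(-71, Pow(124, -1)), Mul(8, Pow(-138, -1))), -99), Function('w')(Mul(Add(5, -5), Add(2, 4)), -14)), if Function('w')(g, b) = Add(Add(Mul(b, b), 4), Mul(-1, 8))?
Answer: Rational(790313, 8556) ≈ 92.369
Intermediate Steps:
Function('w')(g, b) = Add(-4, Pow(b, 2)) (Function('w')(g, b) = Add(Add(Pow(b, 2), 4), -8) = Add(Add(4, Pow(b, 2)), -8) = Add(-4, Pow(b, 2)))
Add(Add(Add(Mul(-71, Pow(124, -1)), Mul(8, Pow(-138, -1))), -99), Function('w')(Mul(Add(5, -5), Add(2, 4)), -14)) = Add(Add(Add(Mul(-71, Pow(124, -1)), Mul(8, Pow(-138, -1))), -99), Add(-4, Pow(-14, 2))) = Add(Add(Add(Mul(-71, Rational(1, 124)), Mul(8, Rational(-1, 138))), -99), Add(-4, 196)) = Add(Add(Add(Rational(-71, 124), Rational(-4, 69)), -99), 192) = Add(Add(Rational(-5395, 8556), -99), 192) = Add(Rational(-852439, 8556), 192) = Rational(790313, 8556)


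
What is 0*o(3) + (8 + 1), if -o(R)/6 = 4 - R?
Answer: 9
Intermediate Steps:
o(R) = -24 + 6*R (o(R) = -6*(4 - R) = -24 + 6*R)
0*o(3) + (8 + 1) = 0*(-24 + 6*3) + (8 + 1) = 0*(-24 + 18) + 9 = 0*(-6) + 9 = 0 + 9 = 9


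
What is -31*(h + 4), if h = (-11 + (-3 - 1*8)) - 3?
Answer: 651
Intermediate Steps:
h = -25 (h = (-11 + (-3 - 8)) - 3 = (-11 - 11) - 3 = -22 - 3 = -25)
-31*(h + 4) = -31*(-25 + 4) = -31*(-21) = 651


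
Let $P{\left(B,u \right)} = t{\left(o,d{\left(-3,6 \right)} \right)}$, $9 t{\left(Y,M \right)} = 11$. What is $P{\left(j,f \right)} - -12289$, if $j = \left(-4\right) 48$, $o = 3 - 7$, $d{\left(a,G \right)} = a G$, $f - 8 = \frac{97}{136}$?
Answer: $\frac{110612}{9} \approx 12290.0$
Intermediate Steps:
$f = \frac{1185}{136}$ ($f = 8 + \frac{97}{136} = \frac{1185}{136} \approx 8.7132$)
$d{\left(a,G \right)} = G a$
$o = -4$
$t{\left(Y,M \right)} = \frac{11}{9}$ ($t{\left(Y,M \right)} = \frac{1}{9} \cdot 11 = \frac{11}{9}$)
$j = -192$
$P{\left(B,u \right)} = \frac{11}{9}$
$P{\left(j,f \right)} - -12289 = \frac{11}{9} - -12289 = \frac{11}{9} + 12289 = \frac{110612}{9}$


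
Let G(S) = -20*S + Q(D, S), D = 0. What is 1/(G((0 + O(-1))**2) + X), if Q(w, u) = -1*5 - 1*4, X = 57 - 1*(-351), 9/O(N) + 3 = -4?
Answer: 49/17931 ≈ 0.0027327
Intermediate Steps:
O(N) = -9/7 (O(N) = 9/(-3 - 4) = 9/(-7) = 9*(-1/7) = -9/7)
X = 408 (X = 57 + 351 = 408)
Q(w, u) = -9 (Q(w, u) = -5 - 4 = -9)
G(S) = -9 - 20*S (G(S) = -20*S - 9 = -9 - 20*S)
1/(G((0 + O(-1))**2) + X) = 1/((-9 - 20*(0 - 9/7)**2) + 408) = 1/((-9 - 20*(-9/7)**2) + 408) = 1/((-9 - 20*81/49) + 408) = 1/((-9 - 1620/49) + 408) = 1/(-2061/49 + 408) = 1/(17931/49) = 49/17931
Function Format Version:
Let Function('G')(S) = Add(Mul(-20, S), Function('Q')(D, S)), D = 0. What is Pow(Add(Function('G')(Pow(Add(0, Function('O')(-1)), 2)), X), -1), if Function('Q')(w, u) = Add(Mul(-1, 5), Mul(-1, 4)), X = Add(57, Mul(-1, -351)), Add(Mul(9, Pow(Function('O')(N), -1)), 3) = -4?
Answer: Rational(49, 17931) ≈ 0.0027327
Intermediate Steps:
Function('O')(N) = Rational(-9, 7) (Function('O')(N) = Mul(9, Pow(Add(-3, -4), -1)) = Mul(9, Pow(-7, -1)) = Mul(9, Rational(-1, 7)) = Rational(-9, 7))
X = 408 (X = Add(57, 351) = 408)
Function('Q')(w, u) = -9 (Function('Q')(w, u) = Add(-5, -4) = -9)
Function('G')(S) = Add(-9, Mul(-20, S)) (Function('G')(S) = Add(Mul(-20, S), -9) = Add(-9, Mul(-20, S)))
Pow(Add(Function('G')(Pow(Add(0, Function('O')(-1)), 2)), X), -1) = Pow(Add(Add(-9, Mul(-20, Pow(Add(0, Rational(-9, 7)), 2))), 408), -1) = Pow(Add(Add(-9, Mul(-20, Pow(Rational(-9, 7), 2))), 408), -1) = Pow(Add(Add(-9, Mul(-20, Rational(81, 49))), 408), -1) = Pow(Add(Add(-9, Rational(-1620, 49)), 408), -1) = Pow(Add(Rational(-2061, 49), 408), -1) = Pow(Rational(17931, 49), -1) = Rational(49, 17931)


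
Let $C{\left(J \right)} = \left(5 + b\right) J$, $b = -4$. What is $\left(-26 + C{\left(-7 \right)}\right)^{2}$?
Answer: $1089$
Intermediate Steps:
$C{\left(J \right)} = J$ ($C{\left(J \right)} = \left(5 - 4\right) J = 1 J = J$)
$\left(-26 + C{\left(-7 \right)}\right)^{2} = \left(-26 - 7\right)^{2} = \left(-33\right)^{2} = 1089$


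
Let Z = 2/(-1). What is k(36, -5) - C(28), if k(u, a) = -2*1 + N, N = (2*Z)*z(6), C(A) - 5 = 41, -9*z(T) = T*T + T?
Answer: -88/3 ≈ -29.333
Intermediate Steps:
z(T) = -T/9 - T**2/9 (z(T) = -(T*T + T)/9 = -(T**2 + T)/9 = -(T + T**2)/9 = -T/9 - T**2/9)
C(A) = 46 (C(A) = 5 + 41 = 46)
Z = -2 (Z = 2*(-1) = -2)
N = 56/3 (N = (2*(-2))*(-1/9*6*(1 + 6)) = -(-4)*6*7/9 = -4*(-14/3) = 56/3 ≈ 18.667)
k(u, a) = 50/3 (k(u, a) = -2*1 + 56/3 = -2 + 56/3 = 50/3)
k(36, -5) - C(28) = 50/3 - 1*46 = 50/3 - 46 = -88/3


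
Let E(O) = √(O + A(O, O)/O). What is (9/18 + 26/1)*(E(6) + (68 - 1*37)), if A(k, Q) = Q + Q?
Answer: 1643/2 + 53*√2 ≈ 896.45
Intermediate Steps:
A(k, Q) = 2*Q
E(O) = √(2 + O) (E(O) = √(O + (2*O)/O) = √(O + 2) = √(2 + O))
(9/18 + 26/1)*(E(6) + (68 - 1*37)) = (9/18 + 26/1)*(√(2 + 6) + (68 - 1*37)) = (9*(1/18) + 26*1)*(√8 + (68 - 37)) = (½ + 26)*(2*√2 + 31) = 53*(31 + 2*√2)/2 = 1643/2 + 53*√2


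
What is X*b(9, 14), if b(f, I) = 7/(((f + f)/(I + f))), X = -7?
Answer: -1127/18 ≈ -62.611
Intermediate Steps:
b(f, I) = 7*(I + f)/(2*f) (b(f, I) = 7/(((2*f)/(I + f))) = 7/((2*f/(I + f))) = 7*((I + f)/(2*f)) = 7*(I + f)/(2*f))
X*b(9, 14) = -49*(14 + 9)/(2*9) = -49*23/(2*9) = -7*161/18 = -1127/18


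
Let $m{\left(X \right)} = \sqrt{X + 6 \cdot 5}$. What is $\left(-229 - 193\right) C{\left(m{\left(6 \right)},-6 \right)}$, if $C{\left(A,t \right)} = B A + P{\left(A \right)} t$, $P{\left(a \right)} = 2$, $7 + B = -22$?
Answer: $78492$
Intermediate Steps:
$B = -29$ ($B = -7 - 22 = -29$)
$m{\left(X \right)} = \sqrt{30 + X}$ ($m{\left(X \right)} = \sqrt{X + 30} = \sqrt{30 + X}$)
$C{\left(A,t \right)} = - 29 A + 2 t$
$\left(-229 - 193\right) C{\left(m{\left(6 \right)},-6 \right)} = \left(-229 - 193\right) \left(- 29 \sqrt{30 + 6} + 2 \left(-6\right)\right) = - 422 \left(- 29 \sqrt{36} - 12\right) = - 422 \left(\left(-29\right) 6 - 12\right) = - 422 \left(-174 - 12\right) = \left(-422\right) \left(-186\right) = 78492$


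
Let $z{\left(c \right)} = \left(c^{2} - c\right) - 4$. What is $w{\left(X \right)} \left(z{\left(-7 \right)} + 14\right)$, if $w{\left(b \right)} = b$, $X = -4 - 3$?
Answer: $-462$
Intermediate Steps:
$z{\left(c \right)} = -4 + c^{2} - c$
$X = -7$ ($X = -4 - 3 = -7$)
$w{\left(X \right)} \left(z{\left(-7 \right)} + 14\right) = - 7 \left(\left(-4 + \left(-7\right)^{2} - -7\right) + 14\right) = - 7 \left(\left(-4 + 49 + 7\right) + 14\right) = - 7 \left(52 + 14\right) = \left(-7\right) 66 = -462$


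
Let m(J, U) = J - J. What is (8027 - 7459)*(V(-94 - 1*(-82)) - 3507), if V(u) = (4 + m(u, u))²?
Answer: -1982888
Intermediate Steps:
m(J, U) = 0
V(u) = 16 (V(u) = (4 + 0)² = 4² = 16)
(8027 - 7459)*(V(-94 - 1*(-82)) - 3507) = (8027 - 7459)*(16 - 3507) = 568*(-3491) = -1982888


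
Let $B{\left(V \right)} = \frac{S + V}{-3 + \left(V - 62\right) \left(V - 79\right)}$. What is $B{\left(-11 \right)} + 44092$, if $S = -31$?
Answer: $\frac{96517374}{2189} \approx 44092.0$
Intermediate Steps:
$B{\left(V \right)} = \frac{-31 + V}{-3 + \left(-79 + V\right) \left(-62 + V\right)}$ ($B{\left(V \right)} = \frac{-31 + V}{-3 + \left(V - 62\right) \left(V - 79\right)} = \frac{-31 + V}{-3 + \left(-62 + V\right) \left(-79 + V\right)} = \frac{-31 + V}{-3 + \left(-79 + V\right) \left(-62 + V\right)}$)
$B{\left(-11 \right)} + 44092 = \frac{-31 - 11}{4895 + \left(-11\right)^{2} - -1551} + 44092 = \frac{1}{4895 + 121 + 1551} \left(-42\right) + 44092 = \frac{1}{6567} \left(-42\right) + 44092 = - \frac{14}{2189} + 44092 = \frac{96517374}{2189}$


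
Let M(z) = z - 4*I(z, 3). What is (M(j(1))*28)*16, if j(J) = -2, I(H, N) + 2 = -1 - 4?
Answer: 11648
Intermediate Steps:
I(H, N) = -7 (I(H, N) = -2 + (-1 - 4) = -2 - 5 = -7)
M(z) = 28 + z (M(z) = z - 4*(-7) = z + 28 = 28 + z)
(M(j(1))*28)*16 = ((28 - 2)*28)*16 = (26*28)*16 = 728*16 = 11648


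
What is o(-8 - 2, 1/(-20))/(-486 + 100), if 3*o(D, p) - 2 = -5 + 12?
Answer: -3/386 ≈ -0.0077720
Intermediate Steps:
o(D, p) = 3 (o(D, p) = 2/3 + (-5 + 12)/3 = 2/3 + (1/3)*7 = 2/3 + 7/3 = 3)
o(-8 - 2, 1/(-20))/(-486 + 100) = 3/(-486 + 100) = 3/(-386) = 3*(-1/386) = -3/386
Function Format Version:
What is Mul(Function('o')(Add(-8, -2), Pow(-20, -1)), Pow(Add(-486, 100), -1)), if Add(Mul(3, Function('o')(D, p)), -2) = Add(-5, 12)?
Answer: Rational(-3, 386) ≈ -0.0077720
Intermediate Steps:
Function('o')(D, p) = 3 (Function('o')(D, p) = Add(Rational(2, 3), Mul(Rational(1, 3), Add(-5, 12))) = Add(Rational(2, 3), Mul(Rational(1, 3), 7)) = Add(Rational(2, 3), Rational(7, 3)) = 3)
Mul(Function('o')(Add(-8, -2), Pow(-20, -1)), Pow(Add(-486, 100), -1)) = Mul(3, Pow(Add(-486, 100), -1)) = Mul(3, Pow(-386, -1)) = Mul(3, Rational(-1, 386)) = Rational(-3, 386)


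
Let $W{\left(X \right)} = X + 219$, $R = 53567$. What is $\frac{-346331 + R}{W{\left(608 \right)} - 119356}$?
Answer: $\frac{292764}{118529} \approx 2.47$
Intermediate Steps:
$W{\left(X \right)} = 219 + X$
$\frac{-346331 + R}{W{\left(608 \right)} - 119356} = \frac{-346331 + 53567}{\left(219 + 608\right) - 119356} = - \frac{292764}{827 - 119356} = - \frac{292764}{-118529} = \left(-292764\right) \left(- \frac{1}{118529}\right) = \frac{292764}{118529}$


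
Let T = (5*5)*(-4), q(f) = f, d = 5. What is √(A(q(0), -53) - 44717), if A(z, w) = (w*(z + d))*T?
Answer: I*√18217 ≈ 134.97*I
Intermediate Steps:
T = -100 (T = 25*(-4) = -100)
A(z, w) = -100*w*(5 + z) (A(z, w) = (w*(z + 5))*(-100) = (w*(5 + z))*(-100) = -100*w*(5 + z))
√(A(q(0), -53) - 44717) = √(-100*(-53)*(5 + 0) - 44717) = √(-100*(-53)*5 - 44717) = √(26500 - 44717) = √(-18217) = I*√18217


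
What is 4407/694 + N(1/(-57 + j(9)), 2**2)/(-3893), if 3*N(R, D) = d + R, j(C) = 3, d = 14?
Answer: 694705273/109420551 ≈ 6.3489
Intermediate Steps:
N(R, D) = 14/3 + R/3 (N(R, D) = (14 + R)/3 = 14/3 + R/3)
4407/694 + N(1/(-57 + j(9)), 2**2)/(-3893) = 4407/694 + (14/3 + 1/(3*(-57 + 3)))/(-3893) = 4407*(1/694) + (14/3 + (1/3)/(-54))*(-1/3893) = 4407/694 + (14/3 + (1/3)*(-1/54))*(-1/3893) = 4407/694 + (14/3 - 1/162)*(-1/3893) = 4407/694 + (755/162)*(-1/3893) = 4407/694 - 755/630666 = 694705273/109420551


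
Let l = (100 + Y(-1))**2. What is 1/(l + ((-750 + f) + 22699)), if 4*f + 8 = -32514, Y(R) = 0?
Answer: 2/47637 ≈ 4.1984e-5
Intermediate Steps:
f = -16261/2 (f = -2 + (1/4)*(-32514) = -2 - 16257/2 = -16261/2 ≈ -8130.5)
l = 10000 (l = (100 + 0)**2 = 100**2 = 10000)
1/(l + ((-750 + f) + 22699)) = 1/(10000 + ((-750 - 16261/2) + 22699)) = 1/(10000 + (-17761/2 + 22699)) = 1/(10000 + 27637/2) = 1/(47637/2) = 2/47637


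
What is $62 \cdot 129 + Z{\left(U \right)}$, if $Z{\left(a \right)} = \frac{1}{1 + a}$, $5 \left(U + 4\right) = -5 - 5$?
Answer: $\frac{39989}{5} \approx 7997.8$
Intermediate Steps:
$U = -6$ ($U = -4 + \frac{-5 - 5}{5} = -4 + \frac{1}{5} \left(-10\right) = -4 - 2 = -6$)
$62 \cdot 129 + Z{\left(U \right)} = 62 \cdot 129 + \frac{1}{1 - 6} = 7998 + \frac{1}{-5} = 7998 - \frac{1}{5} = \frac{39989}{5}$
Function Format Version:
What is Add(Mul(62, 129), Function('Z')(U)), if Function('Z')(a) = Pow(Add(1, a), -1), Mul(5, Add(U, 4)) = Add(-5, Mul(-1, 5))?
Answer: Rational(39989, 5) ≈ 7997.8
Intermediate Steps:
U = -6 (U = Add(-4, Mul(Rational(1, 5), Add(-5, Mul(-1, 5)))) = Add(-4, Mul(Rational(1, 5), Add(-5, -5))) = Add(-4, Mul(Rational(1, 5), -10)) = Add(-4, -2) = -6)
Add(Mul(62, 129), Function('Z')(U)) = Add(Mul(62, 129), Pow(Add(1, -6), -1)) = Add(7998, Pow(-5, -1)) = Add(7998, Rational(-1, 5)) = Rational(39989, 5)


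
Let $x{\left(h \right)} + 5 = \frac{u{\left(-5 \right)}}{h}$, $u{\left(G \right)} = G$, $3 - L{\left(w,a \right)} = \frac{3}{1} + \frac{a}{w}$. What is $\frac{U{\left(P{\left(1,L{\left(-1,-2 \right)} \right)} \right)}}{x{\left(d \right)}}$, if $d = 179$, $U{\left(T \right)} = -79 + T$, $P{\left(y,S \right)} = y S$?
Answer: $\frac{1611}{100} \approx 16.11$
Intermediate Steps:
$L{\left(w,a \right)} = - \frac{a}{w}$ ($L{\left(w,a \right)} = 3 - \left(\frac{3}{1} + \frac{a}{w}\right) = 3 - \left(3 \cdot 1 + \frac{a}{w}\right) = 3 - \left(3 + \frac{a}{w}\right) = - \frac{a}{w}$)
$P{\left(y,S \right)} = S y$
$x{\left(h \right)} = -5 - \frac{5}{h}$
$\frac{U{\left(P{\left(1,L{\left(-1,-2 \right)} \right)} \right)}}{x{\left(d \right)}} = \frac{-79 + \left(-1\right) \left(-2\right) \frac{1}{-1} \cdot 1}{-5 - \frac{5}{179}} = \frac{-79 + \left(-1\right) \left(-2\right) \left(-1\right) 1}{-5 - \frac{5}{179}} = \frac{-79 - 2}{-5 - \frac{5}{179}} = \frac{-79 - 2}{- \frac{900}{179}} = \left(-81\right) \left(- \frac{179}{900}\right) = \frac{1611}{100}$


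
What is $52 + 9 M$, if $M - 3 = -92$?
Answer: $-749$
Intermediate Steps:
$M = -89$ ($M = 3 - 92 = -89$)
$52 + 9 M = 52 + 9 \left(-89\right) = 52 - 801 = -749$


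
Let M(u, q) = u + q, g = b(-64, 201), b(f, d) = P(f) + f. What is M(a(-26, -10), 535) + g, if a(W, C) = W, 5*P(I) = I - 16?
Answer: 429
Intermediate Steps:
P(I) = -16/5 + I/5 (P(I) = (I - 16)/5 = (-16 + I)/5 = -16/5 + I/5)
b(f, d) = -16/5 + 6*f/5 (b(f, d) = (-16/5 + f/5) + f = -16/5 + 6*f/5)
g = -80 (g = -16/5 + (6/5)*(-64) = -16/5 - 384/5 = -80)
M(u, q) = q + u
M(a(-26, -10), 535) + g = (535 - 26) - 80 = 509 - 80 = 429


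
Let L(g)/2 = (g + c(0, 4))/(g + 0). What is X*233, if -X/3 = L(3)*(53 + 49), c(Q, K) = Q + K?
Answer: -332724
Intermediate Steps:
c(Q, K) = K + Q
L(g) = 2*(4 + g)/g (L(g) = 2*((g + (4 + 0))/(g + 0)) = 2*((g + 4)/g) = 2*((4 + g)/g) = 2*(4 + g)/g)
X = -1428 (X = -3*(2 + 8/3)*(53 + 49) = -3*(2 + 8*(⅓))*102 = -3*(2 + 8/3)*102 = -14*102 = -3*476 = -1428)
X*233 = -1428*233 = -332724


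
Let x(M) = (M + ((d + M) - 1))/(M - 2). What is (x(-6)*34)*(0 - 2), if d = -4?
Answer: -289/2 ≈ -144.50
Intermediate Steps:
x(M) = (-5 + 2*M)/(-2 + M) (x(M) = (M + ((-4 + M) - 1))/(M - 2) = (M + (-5 + M))/(-2 + M) = (-5 + 2*M)/(-2 + M))
(x(-6)*34)*(0 - 2) = (((-5 + 2*(-6))/(-2 - 6))*34)*(0 - 2) = (((-5 - 12)/(-8))*34)*(-2) = (-⅛*(-17)*34)*(-2) = ((17/8)*34)*(-2) = (289/4)*(-2) = -289/2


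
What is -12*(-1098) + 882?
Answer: 14058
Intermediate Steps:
-12*(-1098) + 882 = 13176 + 882 = 14058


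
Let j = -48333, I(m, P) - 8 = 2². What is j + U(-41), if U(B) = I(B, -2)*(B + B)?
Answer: -49317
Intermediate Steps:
I(m, P) = 12 (I(m, P) = 8 + 2² = 8 + 4 = 12)
U(B) = 24*B (U(B) = 12*(B + B) = 12*(2*B) = 24*B)
j + U(-41) = -48333 + 24*(-41) = -48333 - 984 = -49317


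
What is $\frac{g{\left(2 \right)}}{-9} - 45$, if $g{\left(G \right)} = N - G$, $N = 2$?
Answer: $-45$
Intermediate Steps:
$g{\left(G \right)} = 2 - G$
$\frac{g{\left(2 \right)}}{-9} - 45 = \frac{2 - 2}{-9} - 45 = \left(2 - 2\right) \left(- \frac{1}{9}\right) - 45 = 0 \left(- \frac{1}{9}\right) - 45 = 0 - 45 = -45$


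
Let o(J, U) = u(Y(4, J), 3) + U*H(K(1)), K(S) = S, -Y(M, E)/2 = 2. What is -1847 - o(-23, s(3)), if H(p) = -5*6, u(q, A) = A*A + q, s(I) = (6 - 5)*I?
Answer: -1762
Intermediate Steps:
s(I) = I (s(I) = 1*I = I)
Y(M, E) = -4 (Y(M, E) = -2*2 = -4)
u(q, A) = q + A**2 (u(q, A) = A**2 + q = q + A**2)
H(p) = -30
o(J, U) = 5 - 30*U (o(J, U) = (-4 + 3**2) + U*(-30) = (-4 + 9) - 30*U = 5 - 30*U)
-1847 - o(-23, s(3)) = -1847 - (5 - 30*3) = -1847 - (5 - 90) = -1847 - 1*(-85) = -1847 + 85 = -1762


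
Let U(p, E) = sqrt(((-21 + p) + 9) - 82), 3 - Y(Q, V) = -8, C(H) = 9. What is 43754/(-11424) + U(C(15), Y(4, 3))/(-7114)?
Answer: -21877/5712 - I*sqrt(85)/7114 ≈ -3.83 - 0.001296*I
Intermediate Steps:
Y(Q, V) = 11 (Y(Q, V) = 3 - 1*(-8) = 3 + 8 = 11)
U(p, E) = sqrt(-94 + p) (U(p, E) = sqrt((-12 + p) - 82) = sqrt(-94 + p))
43754/(-11424) + U(C(15), Y(4, 3))/(-7114) = 43754/(-11424) + sqrt(-94 + 9)/(-7114) = 43754*(-1/11424) + sqrt(-85)*(-1/7114) = -21877/5712 + (I*sqrt(85))*(-1/7114) = -21877/5712 - I*sqrt(85)/7114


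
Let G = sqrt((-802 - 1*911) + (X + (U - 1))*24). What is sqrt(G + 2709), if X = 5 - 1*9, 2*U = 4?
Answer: sqrt(2709 + I*sqrt(1785)) ≈ 52.05 + 0.4059*I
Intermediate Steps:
U = 2 (U = (1/2)*4 = 2)
X = -4 (X = 5 - 9 = -4)
G = I*sqrt(1785) (G = sqrt((-802 - 1*911) + (-4 + (2 - 1))*24) = sqrt((-802 - 911) + (-4 + 1)*24) = sqrt(-1713 - 3*24) = sqrt(-1713 - 72) = sqrt(-1785) = I*sqrt(1785) ≈ 42.249*I)
sqrt(G + 2709) = sqrt(I*sqrt(1785) + 2709) = sqrt(2709 + I*sqrt(1785))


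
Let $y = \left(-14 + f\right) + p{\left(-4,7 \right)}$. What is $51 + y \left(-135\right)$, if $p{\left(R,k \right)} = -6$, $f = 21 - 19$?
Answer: $2481$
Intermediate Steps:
$f = 2$ ($f = 21 - 19 = 2$)
$y = -18$ ($y = \left(-14 + 2\right) - 6 = -12 - 6 = -18$)
$51 + y \left(-135\right) = 51 - -2430 = 51 + 2430 = 2481$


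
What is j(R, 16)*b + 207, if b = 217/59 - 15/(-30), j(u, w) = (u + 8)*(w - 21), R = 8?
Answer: -7507/59 ≈ -127.24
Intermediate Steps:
j(u, w) = (-21 + w)*(8 + u) (j(u, w) = (8 + u)*(-21 + w) = (-21 + w)*(8 + u))
b = 493/118 (b = 217*(1/59) - 15*(-1/30) = 217/59 + 1/2 = 493/118 ≈ 4.1780)
j(R, 16)*b + 207 = (-168 - 21*8 + 8*16 + 8*16)*(493/118) + 207 = (-168 - 168 + 128 + 128)*(493/118) + 207 = -80*493/118 + 207 = -19720/59 + 207 = -7507/59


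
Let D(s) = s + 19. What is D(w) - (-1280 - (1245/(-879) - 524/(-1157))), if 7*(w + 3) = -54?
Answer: 3054824657/2373007 ≈ 1287.3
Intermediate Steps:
w = -75/7 (w = -3 + (⅐)*(-54) = -3 - 54/7 = -75/7 ≈ -10.714)
D(s) = 19 + s
D(w) - (-1280 - (1245/(-879) - 524/(-1157))) = (19 - 75/7) - (-1280 - (1245/(-879) - 524/(-1157))) = 58/7 - (-1280 - (1245*(-1/879) - 524*(-1/1157))) = 58/7 - (-1280 - (-415/293 + 524/1157)) = 58/7 - (-1280 - 1*(-326623/339001)) = 58/7 - (-1280 + 326623/339001) = 58/7 - 1*(-433594657/339001) = 58/7 + 433594657/339001 = 3054824657/2373007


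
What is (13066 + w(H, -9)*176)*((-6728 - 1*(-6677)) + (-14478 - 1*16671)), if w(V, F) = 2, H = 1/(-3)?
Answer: -418641600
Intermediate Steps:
H = -⅓ ≈ -0.33333
(13066 + w(H, -9)*176)*((-6728 - 1*(-6677)) + (-14478 - 1*16671)) = (13066 + 2*176)*((-6728 - 1*(-6677)) + (-14478 - 1*16671)) = (13066 + 352)*((-6728 + 6677) + (-14478 - 16671)) = 13418*(-51 - 31149) = 13418*(-31200) = -418641600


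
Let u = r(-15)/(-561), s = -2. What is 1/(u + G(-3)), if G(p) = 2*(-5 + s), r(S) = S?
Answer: -187/2613 ≈ -0.071565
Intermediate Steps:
G(p) = -14 (G(p) = 2*(-5 - 2) = 2*(-7) = -14)
u = 5/187 (u = -15/(-561) = -15*(-1/561) = 5/187 ≈ 0.026738)
1/(u + G(-3)) = 1/(5/187 - 14) = 1/(-2613/187) = -187/2613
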